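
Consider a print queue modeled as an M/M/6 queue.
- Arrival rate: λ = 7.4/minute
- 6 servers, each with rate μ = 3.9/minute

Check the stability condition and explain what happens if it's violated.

Stability requires ρ = λ/(cμ) < 1
ρ = 7.4/(6 × 3.9) = 7.4/23.40 = 0.3162
Since 0.3162 < 1, the system is STABLE.
The servers are busy 31.62% of the time.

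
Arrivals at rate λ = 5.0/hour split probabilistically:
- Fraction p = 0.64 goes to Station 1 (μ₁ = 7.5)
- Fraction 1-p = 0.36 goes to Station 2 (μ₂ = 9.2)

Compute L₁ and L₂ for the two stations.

Effective rates: λ₁ = 5.0×0.64 = 3.2, λ₂ = 5.0×0.36 = 1.8
Station 1: ρ₁ = 3.2/7.5 = 0.42667, L₁ = ρ₁/(1-ρ₁) = 0.42667/(1-0.42667) = 0.7442
Station 2: ρ₂ = 1.8/9.2 = 0.19565, L₂ = ρ₂/(1-ρ₂) = 0.19565/(1-0.19565) = 0.2432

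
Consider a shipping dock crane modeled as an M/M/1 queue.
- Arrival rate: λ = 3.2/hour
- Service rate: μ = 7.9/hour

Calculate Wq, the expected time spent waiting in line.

First, compute utilization: ρ = λ/μ = 3.2/7.9 = 0.4051
For M/M/1: Wq = λ/(μ(μ-λ))
Wq = 3.2/(7.9 × (7.9-3.2))
Wq = 3.2/(7.9 × 4.70)
Wq = 0.08618 hours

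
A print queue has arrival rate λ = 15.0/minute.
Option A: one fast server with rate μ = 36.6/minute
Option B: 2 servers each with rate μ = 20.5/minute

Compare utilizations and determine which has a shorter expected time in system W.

Option A: single server μ = 36.6 (M/M/1)
  ρ_A = 15.0/36.6 = 0.4098
  W_A = 1/(μ-λ) = 1/(36.6-15.0) = 1/21.60 = 0.04630

Option B: 2 servers μ = 20.5 (M/M/2)
  ρ_B = λ/(cμ) = 15.0/(2×20.5) = 0.3659
  Offered load a = λ/μ = cρ = 15.0/20.5 = 0.7317
  P₀ = [ Σₙ₌₀^1 aⁿ/n! + a^2/(2!(1-ρ)) ]⁻¹
  Σ = a^0/0! + a^1/1! = 1.0000 + 0.7317 = 1.7317
  a^2/(2!(1-ρ)) = 0.53540/(2 × 0.63415) = 0.4221
  P₀ = 1/(1.7317 + 0.4221) = 0.4643
  Lq = P₀·a^2·ρ / (2!(1-ρ)²) = 0.4643 × 0.5354 × 0.3659 / (2 × 0.4021) = 0.1131
  Wq_B = Lq/λ = 0.11307/15.0 = 0.007538
  W_B = Wq_B + 1/μ = 0.007538 + 0.04878 = 0.05632

Since W_A = 0.04630 < W_B = 0.05632, Option A (single fast server) has the shorter time in system.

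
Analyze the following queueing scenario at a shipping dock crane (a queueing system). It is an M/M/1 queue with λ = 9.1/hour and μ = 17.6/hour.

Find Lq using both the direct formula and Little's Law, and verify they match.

Method 1 (direct): Lq = λ²/(μ(μ-λ)) = 82.81/(17.6 × 8.50) = 0.5535

Method 2 (Little's Law):
W = 1/(μ-λ) = 1/8.50 = 0.117647
Wq = W - 1/μ = 0.117647 - 0.0568182 = 0.060829
Lq = λWq = 9.1 × 0.060829 = 0.5535 ✔ (matches Method 1)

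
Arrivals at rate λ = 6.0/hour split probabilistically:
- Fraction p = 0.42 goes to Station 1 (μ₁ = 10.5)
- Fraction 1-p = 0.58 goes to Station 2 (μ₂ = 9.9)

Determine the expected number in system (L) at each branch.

Effective rates: λ₁ = 6.0×0.42 = 2.52, λ₂ = 6.0×0.58 = 3.48
Station 1: ρ₁ = 2.52/10.5 = 0.2400, L₁ = ρ₁/(1-ρ₁) = 0.2400/(1-0.2400) = 0.3158
Station 2: ρ₂ = 3.48/9.9 = 0.35152, L₂ = ρ₂/(1-ρ₂) = 0.35152/(1-0.35152) = 0.5421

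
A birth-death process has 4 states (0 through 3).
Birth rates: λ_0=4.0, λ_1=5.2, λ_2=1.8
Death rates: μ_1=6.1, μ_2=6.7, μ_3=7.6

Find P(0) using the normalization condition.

Ratios P(n)/P(0) = (λ₀···λₙ₋₁)/(μ₁···μₙ):
P(1)/P(0) = (4.0)/(6.1) = 0.65574
P(2)/P(0) = (4.0×5.2)/(6.1×6.7) = 0.50893
P(3)/P(0) = (4.0×5.2×1.8)/(6.1×6.7×7.6) = 0.12054

Normalization: ∑ P(n) = 1
P(0) × (1.0000 + 0.65574 + 0.50893 + 0.12054) = 1
P(0) × 2.2852 = 1
P(0) = 1/2.2852 = 0.4376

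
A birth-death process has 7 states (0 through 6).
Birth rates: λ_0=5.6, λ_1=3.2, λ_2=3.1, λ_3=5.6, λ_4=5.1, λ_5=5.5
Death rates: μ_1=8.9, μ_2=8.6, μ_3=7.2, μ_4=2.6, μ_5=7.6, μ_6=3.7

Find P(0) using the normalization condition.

Ratios P(n)/P(0) = (λ₀···λₙ₋₁)/(μ₁···μₙ):
P(1)/P(0) = (5.6)/(8.9) = 0.6292
P(2)/P(0) = (5.6×3.2)/(8.9×8.6) = 0.2341
P(3)/P(0) = (5.6×3.2×3.1)/(8.9×8.6×7.2) = 0.1008
P(4)/P(0) = (5.6×3.2×3.1×5.6)/(8.9×8.6×7.2×2.6) = 0.2171
P(5)/P(0) = (5.6×3.2×3.1×5.6×5.1)/(8.9×8.6×7.2×2.6×7.6) = 0.1457
P(6)/P(0) = (5.6×3.2×3.1×5.6×5.1×5.5)/(8.9×8.6×7.2×2.6×7.6×3.7) = 0.2166

Normalization: ∑ P(n) = 1
P(0) × (1.0000 + 0.6292 + 0.2341 + 0.1008 + 0.2171 + 0.1457 + 0.2166) = 1
P(0) × 2.5435 = 1
P(0) = 1/2.5435 = 0.3932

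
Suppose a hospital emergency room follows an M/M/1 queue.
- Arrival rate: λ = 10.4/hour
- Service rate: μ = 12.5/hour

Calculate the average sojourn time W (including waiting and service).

First, compute utilization: ρ = λ/μ = 10.4/12.5 = 0.8320
For M/M/1: W = 1/(μ-λ)
W = 1/(12.5-10.4) = 1/2.10
W = 0.4762 hours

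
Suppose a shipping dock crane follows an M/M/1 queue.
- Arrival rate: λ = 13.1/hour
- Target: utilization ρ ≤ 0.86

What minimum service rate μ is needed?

ρ = λ/μ, so μ = λ/ρ
μ ≥ 13.1/0.86 = 15.2326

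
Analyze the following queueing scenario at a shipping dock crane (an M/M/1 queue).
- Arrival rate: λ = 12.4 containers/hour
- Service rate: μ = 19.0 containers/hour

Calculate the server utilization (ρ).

Server utilization: ρ = λ/μ
ρ = 12.4/19.0 = 0.6526
The server is busy 65.26% of the time.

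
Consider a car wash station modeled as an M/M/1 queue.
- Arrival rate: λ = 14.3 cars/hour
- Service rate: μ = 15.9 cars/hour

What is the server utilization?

Server utilization: ρ = λ/μ
ρ = 14.3/15.9 = 0.8994
The server is busy 89.94% of the time.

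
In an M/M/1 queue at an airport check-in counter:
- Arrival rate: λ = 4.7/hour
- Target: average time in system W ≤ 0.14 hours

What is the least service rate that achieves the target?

For M/M/1: W = 1/(μ-λ)
Need W ≤ 0.14, so 1/(μ-λ) ≤ 0.14
μ - λ ≥ 1/0.14 = 7.1429
μ ≥ 4.7 + 7.1429 = 11.8429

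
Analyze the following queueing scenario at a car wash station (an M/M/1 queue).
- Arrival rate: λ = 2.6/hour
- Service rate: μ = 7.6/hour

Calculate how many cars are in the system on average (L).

ρ = λ/μ = 2.6/7.6 = 0.3421
For M/M/1: L = λ/(μ-λ)
L = 2.6/(7.6-2.6) = 2.6/5.00
L = 0.5200 cars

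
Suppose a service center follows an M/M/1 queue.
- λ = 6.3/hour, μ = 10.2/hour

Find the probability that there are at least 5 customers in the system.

ρ = λ/μ = 6.3/10.2 = 0.61765
P(N ≥ n) = ρⁿ
P(N ≥ 5) = 0.61765^5
P(N ≥ 5) = 0.08989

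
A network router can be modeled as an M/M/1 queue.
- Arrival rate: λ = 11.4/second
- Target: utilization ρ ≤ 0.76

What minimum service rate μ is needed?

ρ = λ/μ, so μ = λ/ρ
μ ≥ 11.4/0.76 = 15.0000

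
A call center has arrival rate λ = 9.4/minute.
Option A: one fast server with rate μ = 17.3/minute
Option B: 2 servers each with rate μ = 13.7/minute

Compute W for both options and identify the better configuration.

Option A: single server μ = 17.3 (M/M/1)
  ρ_A = 9.4/17.3 = 0.5434
  W_A = 1/(μ-λ) = 1/(17.3-9.4) = 1/7.90 = 0.1266

Option B: 2 servers μ = 13.7 (M/M/2)
  ρ_B = λ/(cμ) = 9.4/(2×13.7) = 0.3431
  Offered load a = λ/μ = cρ = 9.4/13.7 = 0.6861
  P₀ = [ Σₙ₌₀^1 aⁿ/n! + a^2/(2!(1-ρ)) ]⁻¹
  Σ = a^0/0! + a^1/1! = 1.0000 + 0.6861 = 1.6861
  a^2/(2!(1-ρ)) = 0.4708/(2 × 0.6569) = 0.3583
  P₀ = 1/(1.6861 + 0.3583) = 0.4891
  Lq = P₀·a^2·ρ / (2!(1-ρ)²) = 0.4891 × 0.4708 × 0.3431 / (2 × 0.4316) = 0.09153
  Wq_B = Lq/λ = 0.09153/9.4 = 0.009737
  W_B = Wq_B + 1/μ = 0.009737 + 0.07299 = 0.08273

Since W_B = 0.08273 < W_A = 0.1266, Option B (multiple servers) has the shorter time in system.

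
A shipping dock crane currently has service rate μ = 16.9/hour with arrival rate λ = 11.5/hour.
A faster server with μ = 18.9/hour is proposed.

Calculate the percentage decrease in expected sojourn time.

System 1: ρ₁ = 11.5/16.9 = 0.6805, W₁ = 1/(16.9-11.5) = 0.18519
System 2: ρ₂ = 11.5/18.9 = 0.6085, W₂ = 1/(18.9-11.5) = 0.13514
Improvement: (W₁-W₂)/W₁ = (0.18519-0.13514)/0.18519 = 27.03%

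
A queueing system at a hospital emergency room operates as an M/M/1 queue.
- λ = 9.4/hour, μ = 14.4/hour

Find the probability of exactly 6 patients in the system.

ρ = λ/μ = 9.4/14.4 = 0.6528
P(n) = (1-ρ)ρⁿ
P(6) = (1-0.6528) × 0.6528^6
P(6) = 0.3472 × 0.07739
P(6) = 0.02687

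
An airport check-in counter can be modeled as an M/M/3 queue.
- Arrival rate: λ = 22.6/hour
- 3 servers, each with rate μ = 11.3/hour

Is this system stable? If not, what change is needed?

Stability requires ρ = λ/(cμ) < 1
ρ = 22.6/(3 × 11.3) = 22.6/33.90 = 0.6667
Since 0.6667 < 1, the system is STABLE.
The servers are busy 66.67% of the time.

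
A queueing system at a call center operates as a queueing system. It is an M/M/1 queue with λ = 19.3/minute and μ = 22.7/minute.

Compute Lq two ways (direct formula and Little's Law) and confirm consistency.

Method 1 (direct): Lq = λ²/(μ(μ-λ)) = 372.49/(22.7 × 3.40) = 4.8263

Method 2 (Little's Law):
W = 1/(μ-λ) = 1/3.40 = 0.294118
Wq = W - 1/μ = 0.294118 - 0.0440529 = 0.250065
Lq = λWq = 19.3 × 0.250065 = 4.8263 ✔ (matches Method 1)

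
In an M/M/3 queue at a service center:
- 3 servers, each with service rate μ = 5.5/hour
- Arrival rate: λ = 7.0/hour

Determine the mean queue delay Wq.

Traffic intensity: ρ = λ/(cμ) = 7.0/(3×5.5) = 0.4242
Since ρ = 0.4242 < 1, system is stable.
Offered load a = λ/μ = cρ = 7.0/5.5 = 1.2727
P₀ = [ Σₙ₌₀^2 aⁿ/n! + a^3/(3!(1-ρ)) ]⁻¹
Σ = a^0/0! + a^1/1! + a^2/2! = 1.0000 + 1.2727 + 0.8099 = 3.0826
a^3/(3!(1-ρ)) = 2.0616/(6 × 0.57576) = 0.5968
P₀ = 1/(3.0826 + 0.5968) = 0.2718
Lq = P₀·a^3·ρ / (3!(1-ρ)²) = 0.2718 × 2.0616 × 0.4242 / (6 × 0.3315) = 0.1195
Wq = Lq/λ = 0.1195/7.0 = 0.01707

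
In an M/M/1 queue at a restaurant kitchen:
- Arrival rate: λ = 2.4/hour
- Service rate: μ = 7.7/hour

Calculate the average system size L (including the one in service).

ρ = λ/μ = 2.4/7.7 = 0.3117
For M/M/1: L = λ/(μ-λ)
L = 2.4/(7.7-2.4) = 2.4/5.30
L = 0.4528 orders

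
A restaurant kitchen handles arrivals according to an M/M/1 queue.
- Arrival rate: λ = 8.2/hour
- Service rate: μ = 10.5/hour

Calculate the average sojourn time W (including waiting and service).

First, compute utilization: ρ = λ/μ = 8.2/10.5 = 0.7810
For M/M/1: W = 1/(μ-λ)
W = 1/(10.5-8.2) = 1/2.30
W = 0.4348 hours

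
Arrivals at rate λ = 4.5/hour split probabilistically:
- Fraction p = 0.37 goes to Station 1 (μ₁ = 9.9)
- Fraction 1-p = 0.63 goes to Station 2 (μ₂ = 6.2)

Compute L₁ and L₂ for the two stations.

Effective rates: λ₁ = 4.5×0.37 = 1.665, λ₂ = 4.5×0.63 = 2.835
Station 1: ρ₁ = 1.665/9.9 = 0.1682, L₁ = ρ₁/(1-ρ₁) = 0.1682/(1-0.1682) = 0.2022
Station 2: ρ₂ = 2.835/6.2 = 0.45726, L₂ = ρ₂/(1-ρ₂) = 0.45726/(1-0.45726) = 0.8425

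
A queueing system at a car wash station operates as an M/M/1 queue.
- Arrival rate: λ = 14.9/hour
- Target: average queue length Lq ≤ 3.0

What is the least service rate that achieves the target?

For M/M/1: Lq = λ²/(μ(μ-λ))
Need Lq ≤ 3.0, i.e. μ(μ-λ) ≥ λ²/3.0
μ² - 14.9μ - 222.01/3.0 ≥ 0  →  μ² - 14.9μ - 74.00333 ≥ 0
Quadratic formula (positive root): μ = [λ + √(λ² + 4×74.00333)]/2
Discriminant: 222.01 + 4×74.00333 = 518.0233, √518.0233 = 22.76013
μ ≥ (14.9 + 22.76013)/2 = 18.8301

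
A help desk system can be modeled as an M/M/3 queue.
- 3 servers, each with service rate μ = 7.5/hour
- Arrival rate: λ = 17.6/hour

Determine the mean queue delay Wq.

Traffic intensity: ρ = λ/(cμ) = 17.6/(3×7.5) = 0.7822
Since ρ = 0.7822 < 1, system is stable.
Offered load a = λ/μ = cρ = 17.6/7.5 = 2.3467
P₀ = [ Σₙ₌₀^2 aⁿ/n! + a^3/(3!(1-ρ)) ]⁻¹
Σ = a^0/0! + a^1/1! + a^2/2! = 1.0000 + 2.3467 + 2.7534 = 6.1001
a^3/(3!(1-ρ)) = 12.9227/(6 × 0.217778) = 9.8898
P₀ = 1/(6.1001 + 9.8898) = 0.06254
Lq = P₀·a^3·ρ / (3!(1-ρ)²) = 0.062539 × 12.9227 × 0.78222 / (6 × 0.047427) = 2.2216
Wq = Lq/λ = 2.2216/17.6 = 0.1262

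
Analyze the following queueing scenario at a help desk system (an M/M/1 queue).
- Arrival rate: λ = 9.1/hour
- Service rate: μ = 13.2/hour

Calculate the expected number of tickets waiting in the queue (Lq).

ρ = λ/μ = 9.1/13.2 = 0.6894
For M/M/1: Lq = λ²/(μ(μ-λ))
Lq = 82.81/(13.2 × 4.10)
Lq = 1.5301 tickets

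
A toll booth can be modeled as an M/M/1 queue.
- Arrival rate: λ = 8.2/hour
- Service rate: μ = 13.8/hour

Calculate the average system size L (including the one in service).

ρ = λ/μ = 8.2/13.8 = 0.5942
For M/M/1: L = λ/(μ-λ)
L = 8.2/(13.8-8.2) = 8.2/5.60
L = 1.4643 vehicles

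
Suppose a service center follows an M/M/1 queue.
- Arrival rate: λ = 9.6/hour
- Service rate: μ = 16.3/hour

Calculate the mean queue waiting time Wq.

First, compute utilization: ρ = λ/μ = 9.6/16.3 = 0.5890
For M/M/1: Wq = λ/(μ(μ-λ))
Wq = 9.6/(16.3 × (16.3-9.6))
Wq = 9.6/(16.3 × 6.70)
Wq = 0.08790 hours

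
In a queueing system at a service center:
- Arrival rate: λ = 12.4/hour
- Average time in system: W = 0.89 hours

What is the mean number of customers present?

Little's Law: L = λW
L = 12.4 × 0.89 = 11.0360 customers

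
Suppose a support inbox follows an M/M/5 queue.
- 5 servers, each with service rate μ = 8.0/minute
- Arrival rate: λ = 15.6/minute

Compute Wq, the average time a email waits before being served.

Traffic intensity: ρ = λ/(cμ) = 15.6/(5×8.0) = 0.3900
Since ρ = 0.3900 < 1, system is stable.
Offered load a = λ/μ = cρ = 15.6/8.0 = 1.9500
P₀ = [ Σₙ₌₀^4 aⁿ/n! + a^5/(5!(1-ρ)) ]⁻¹
Σ = a^0/0! + a^1/1! + a^2/2! + a^3/3! + a^4/4! = 1.0000 + 1.9500 + 1.9012 + 1.2358 + 0.6025 = 6.6895
a^5/(5!(1-ρ)) = 28.1951/(120 × 0.6100) = 0.3852
P₀ = 1/(6.6895 + 0.3852) = 0.1413
Lq = P₀·a^5·ρ / (5!(1-ρ)²) = 0.14135 × 28.1951 × 0.39000 / (120 × 0.37210) = 0.03481
Wq = Lq/λ = 0.03481/15.6 = 0.002231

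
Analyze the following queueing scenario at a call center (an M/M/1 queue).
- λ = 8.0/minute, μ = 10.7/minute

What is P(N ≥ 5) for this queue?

ρ = λ/μ = 8.0/10.7 = 0.74766
P(N ≥ n) = ρⁿ
P(N ≥ 5) = 0.74766^5
P(N ≥ 5) = 0.2336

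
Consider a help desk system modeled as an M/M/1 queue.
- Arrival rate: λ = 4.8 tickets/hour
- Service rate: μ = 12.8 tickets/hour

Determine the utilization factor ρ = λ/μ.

Server utilization: ρ = λ/μ
ρ = 4.8/12.8 = 0.3750
The server is busy 37.50% of the time.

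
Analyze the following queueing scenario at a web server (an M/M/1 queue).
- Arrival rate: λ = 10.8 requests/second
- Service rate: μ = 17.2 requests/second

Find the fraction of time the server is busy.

Server utilization: ρ = λ/μ
ρ = 10.8/17.2 = 0.6279
The server is busy 62.79% of the time.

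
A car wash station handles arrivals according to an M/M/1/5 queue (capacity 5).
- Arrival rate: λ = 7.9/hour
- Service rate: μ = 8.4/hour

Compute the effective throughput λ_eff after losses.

ρ = λ/μ = 7.9/8.4 = 0.94048
P₀ = (1-ρ)/(1-ρ^(K+1)) = (1-0.94048)/(1-0.94048^6) = 0.05952/0.3080 = 0.1932
P_K = P₀×ρ^K = 0.1932 × 0.94048^5 = 0.1932 × 0.7358 = 0.1422
λ_eff = λ(1-P_K) = 7.9 × (1 - 0.14218) = 7.9 × 0.85782 = 6.7768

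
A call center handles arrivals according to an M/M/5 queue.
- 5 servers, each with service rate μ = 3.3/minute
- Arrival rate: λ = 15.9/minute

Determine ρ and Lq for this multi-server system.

Traffic intensity: ρ = λ/(cμ) = 15.9/(5×3.3) = 0.9636
Since ρ = 0.9636 < 1, system is stable.
Offered load a = λ/μ = cρ = 15.9/3.3 = 4.8182
P₀ = [ Σₙ₌₀^4 aⁿ/n! + a^5/(5!(1-ρ)) ]⁻¹
Σ = a^0/0! + a^1/1! + a^2/2! + a^3/3! + a^4/4! = 1.000000 + 4.818182 + 11.60744 + 18.64225 + 22.45544 = 58.5233
a^5/(5!(1-ρ)) = 2596.6650/(120 × 0.036363636) = 595.0691
P₀ = 1/(58.5233 + 595.0691) = 0.001530
Lq = P₀·a^5·ρ / (5!(1-ρ)²) = 0.001530006 × 2596.6650 × 0.9636364 / (120 × 0.001322314) = 24.1272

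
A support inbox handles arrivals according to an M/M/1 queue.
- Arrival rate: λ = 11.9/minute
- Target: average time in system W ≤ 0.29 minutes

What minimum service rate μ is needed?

For M/M/1: W = 1/(μ-λ)
Need W ≤ 0.29, so 1/(μ-λ) ≤ 0.29
μ - λ ≥ 1/0.29 = 3.4483
μ ≥ 11.9 + 3.4483 = 15.3483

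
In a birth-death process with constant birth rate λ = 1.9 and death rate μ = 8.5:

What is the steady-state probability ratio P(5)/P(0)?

For constant rates: P(n)/P(0) = (λ/μ)^n
P(5)/P(0) = (1.9/8.5)^5 = 0.22353^5 = 0.0005581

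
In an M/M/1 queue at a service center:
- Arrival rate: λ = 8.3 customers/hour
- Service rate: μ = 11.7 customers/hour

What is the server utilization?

Server utilization: ρ = λ/μ
ρ = 8.3/11.7 = 0.7094
The server is busy 70.94% of the time.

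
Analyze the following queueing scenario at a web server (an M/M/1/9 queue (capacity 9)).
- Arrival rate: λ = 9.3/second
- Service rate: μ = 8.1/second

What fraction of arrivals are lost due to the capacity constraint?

ρ = λ/μ = 9.3/8.1 = 1.14815
P₀ = (1-ρ)/(1-ρ^(K+1)) = (1-1.14815)/(1-1.14815^10) = -0.14815/-2.9809 = 0.04970
P_K = P₀×ρ^K = 0.04970 × 1.14815^9 = 0.04970 × 3.4673 = 0.1723
Blocking probability = 17.23%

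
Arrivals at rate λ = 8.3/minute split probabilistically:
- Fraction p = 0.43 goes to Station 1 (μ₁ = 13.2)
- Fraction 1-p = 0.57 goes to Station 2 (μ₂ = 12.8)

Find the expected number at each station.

Effective rates: λ₁ = 8.3×0.43 = 3.569, λ₂ = 8.3×0.57 = 4.731
Station 1: ρ₁ = 3.569/13.2 = 0.2704, L₁ = ρ₁/(1-ρ₁) = 0.2704/(1-0.2704) = 0.3706
Station 2: ρ₂ = 4.731/12.8 = 0.3696, L₂ = ρ₂/(1-ρ₂) = 0.3696/(1-0.3696) = 0.5863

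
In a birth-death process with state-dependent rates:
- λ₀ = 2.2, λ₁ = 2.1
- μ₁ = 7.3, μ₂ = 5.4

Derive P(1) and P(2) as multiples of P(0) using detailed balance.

Balance equations:
State 0: λ₀P₀ = μ₁P₁ → P₁ = (λ₀/μ₁)P₀ = (2.2/7.3)P₀ = 0.3014P₀
State 1: P₂ = (λ₀λ₁)/(μ₁μ₂)P₀ = (2.2×2.1)/(7.3×5.4)P₀ = 0.1172P₀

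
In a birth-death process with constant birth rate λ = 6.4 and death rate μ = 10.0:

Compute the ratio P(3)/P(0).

For constant rates: P(n)/P(0) = (λ/μ)^n
P(3)/P(0) = (6.4/10.0)^3 = 0.6400^3 = 0.2621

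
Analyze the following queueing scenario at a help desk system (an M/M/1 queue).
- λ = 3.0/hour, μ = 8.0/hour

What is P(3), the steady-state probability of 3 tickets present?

ρ = λ/μ = 3.0/8.0 = 0.3750
P(n) = (1-ρ)ρⁿ
P(3) = (1-0.3750) × 0.3750^3
P(3) = 0.6250 × 0.05273
P(3) = 0.03296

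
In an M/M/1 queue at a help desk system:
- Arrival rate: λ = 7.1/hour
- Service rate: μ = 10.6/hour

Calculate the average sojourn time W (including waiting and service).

First, compute utilization: ρ = λ/μ = 7.1/10.6 = 0.6698
For M/M/1: W = 1/(μ-λ)
W = 1/(10.6-7.1) = 1/3.50
W = 0.2857 hours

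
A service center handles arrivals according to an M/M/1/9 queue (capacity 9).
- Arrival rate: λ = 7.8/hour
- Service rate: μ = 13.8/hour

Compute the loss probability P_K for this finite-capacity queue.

ρ = λ/μ = 7.8/13.8 = 0.56522
P₀ = (1-ρ)/(1-ρ^(K+1)) = (1-0.56522)/(1-0.56522^10) = 0.4348/0.9967 = 0.4362
P_K = P₀×ρ^K = 0.4362 × 0.56522^9 = 0.4362 × 0.005888 = 0.002568
Blocking probability = 0.26%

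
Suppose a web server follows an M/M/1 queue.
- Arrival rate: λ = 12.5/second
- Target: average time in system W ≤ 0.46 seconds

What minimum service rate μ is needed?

For M/M/1: W = 1/(μ-λ)
Need W ≤ 0.46, so 1/(μ-λ) ≤ 0.46
μ - λ ≥ 1/0.46 = 2.1739
μ ≥ 12.5 + 2.1739 = 14.6739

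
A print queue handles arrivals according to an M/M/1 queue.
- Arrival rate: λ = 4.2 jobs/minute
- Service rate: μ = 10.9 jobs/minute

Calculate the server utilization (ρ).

Server utilization: ρ = λ/μ
ρ = 4.2/10.9 = 0.3853
The server is busy 38.53% of the time.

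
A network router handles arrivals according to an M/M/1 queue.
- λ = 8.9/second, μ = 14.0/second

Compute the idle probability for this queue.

ρ = λ/μ = 8.9/14.0 = 0.6357
P(0) = 1 - ρ = 1 - 0.6357 = 0.3643
The server is idle 36.43% of the time.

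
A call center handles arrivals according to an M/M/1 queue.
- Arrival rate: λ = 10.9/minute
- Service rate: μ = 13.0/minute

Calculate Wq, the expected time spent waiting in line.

First, compute utilization: ρ = λ/μ = 10.9/13.0 = 0.8385
For M/M/1: Wq = λ/(μ(μ-λ))
Wq = 10.9/(13.0 × (13.0-10.9))
Wq = 10.9/(13.0 × 2.10)
Wq = 0.3993 minutes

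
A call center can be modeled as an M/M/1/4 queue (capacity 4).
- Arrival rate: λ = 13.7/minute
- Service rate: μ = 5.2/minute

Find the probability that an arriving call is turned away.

ρ = λ/μ = 13.7/5.2 = 2.6346
P₀ = (1-ρ)/(1-ρ^(K+1)) = (1-2.6346)/(1-2.6346^5) = -1.6346/-125.9327 = 0.01298
P_K = P₀×ρ^K = 0.01298 × 2.6346^4 = 0.01298 × 48.1791 = 0.6254
Blocking probability = 62.54%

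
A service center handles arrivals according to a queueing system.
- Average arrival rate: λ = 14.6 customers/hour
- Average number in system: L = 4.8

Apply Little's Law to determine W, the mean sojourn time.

Little's Law: L = λW, so W = L/λ
W = 4.8/14.6 = 0.3288 hours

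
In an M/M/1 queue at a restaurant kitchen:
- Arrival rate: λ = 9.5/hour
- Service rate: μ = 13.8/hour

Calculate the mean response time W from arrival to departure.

First, compute utilization: ρ = λ/μ = 9.5/13.8 = 0.6884
For M/M/1: W = 1/(μ-λ)
W = 1/(13.8-9.5) = 1/4.30
W = 0.2326 hours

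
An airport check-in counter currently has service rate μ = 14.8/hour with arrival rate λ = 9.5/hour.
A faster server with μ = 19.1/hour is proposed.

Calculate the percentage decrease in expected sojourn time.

System 1: ρ₁ = 9.5/14.8 = 0.6419, W₁ = 1/(14.8-9.5) = 0.18868
System 2: ρ₂ = 9.5/19.1 = 0.4974, W₂ = 1/(19.1-9.5) = 0.10417
Improvement: (W₁-W₂)/W₁ = (0.18868-0.10417)/0.18868 = 44.79%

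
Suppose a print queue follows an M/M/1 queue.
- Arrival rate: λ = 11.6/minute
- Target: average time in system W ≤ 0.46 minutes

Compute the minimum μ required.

For M/M/1: W = 1/(μ-λ)
Need W ≤ 0.46, so 1/(μ-λ) ≤ 0.46
μ - λ ≥ 1/0.46 = 2.1739
μ ≥ 11.6 + 2.1739 = 13.7739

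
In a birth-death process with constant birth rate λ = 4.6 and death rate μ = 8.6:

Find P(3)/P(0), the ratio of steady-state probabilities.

For constant rates: P(n)/P(0) = (λ/μ)^n
P(3)/P(0) = (4.6/8.6)^3 = 0.5349^3 = 0.1530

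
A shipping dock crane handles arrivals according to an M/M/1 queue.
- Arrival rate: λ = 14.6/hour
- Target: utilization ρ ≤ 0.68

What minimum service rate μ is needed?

ρ = λ/μ, so μ = λ/ρ
μ ≥ 14.6/0.68 = 21.4706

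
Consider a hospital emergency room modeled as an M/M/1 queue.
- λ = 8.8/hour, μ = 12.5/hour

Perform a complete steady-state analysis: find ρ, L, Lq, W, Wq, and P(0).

Step 1: ρ = λ/μ = 8.8/12.5 = 0.7040
Step 2: L = λ/(μ-λ) = 8.8/3.70 = 2.3784
Step 3: Lq = λ²/(μ(μ-λ)) = 77.44/(12.5×3.70) = 1.6744
Step 4: W = 1/(μ-λ) = 1/3.70 = 0.27027
Step 5: Wq = λ/(μ(μ-λ)) = 8.8/(12.5×3.70) = 0.1903
Step 6: P(0) = 1-ρ = 0.2960
Verify: L = λW = 8.8×0.27027 = 2.3784 ✔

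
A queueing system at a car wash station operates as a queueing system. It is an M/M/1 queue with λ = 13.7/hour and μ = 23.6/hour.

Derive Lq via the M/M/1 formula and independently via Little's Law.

Method 1 (direct): Lq = λ²/(μ(μ-λ)) = 187.69/(23.6 × 9.90) = 0.8033

Method 2 (Little's Law):
W = 1/(μ-λ) = 1/9.90 = 0.10101
Wq = W - 1/μ = 0.10101 - 0.042373 = 0.058637
Lq = λWq = 13.7 × 0.058637 = 0.8033 ✔ (matches Method 1)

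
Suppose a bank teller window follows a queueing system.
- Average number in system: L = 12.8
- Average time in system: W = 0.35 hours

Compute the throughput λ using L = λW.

Little's Law: L = λW, so λ = L/W
λ = 12.8/0.35 = 36.5714 transactions/hour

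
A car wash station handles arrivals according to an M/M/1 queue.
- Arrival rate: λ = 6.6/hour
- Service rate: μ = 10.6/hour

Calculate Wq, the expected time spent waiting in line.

First, compute utilization: ρ = λ/μ = 6.6/10.6 = 0.6226
For M/M/1: Wq = λ/(μ(μ-λ))
Wq = 6.6/(10.6 × (10.6-6.6))
Wq = 6.6/(10.6 × 4.00)
Wq = 0.1557 hours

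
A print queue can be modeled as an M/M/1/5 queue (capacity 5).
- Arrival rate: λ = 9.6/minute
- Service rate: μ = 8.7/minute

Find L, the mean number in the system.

ρ = λ/μ = 9.6/8.7 = 1.10345
P₀ = (1-ρ)/(1-ρ^(K+1)) = (1-1.10345)/(1-1.10345^6) = -0.1035/-0.8052 = 0.1285
P_K = P₀×ρ^K = 0.1285 × 1.10345^5 = 0.1285 × 1.6359 = 0.2102
L = ρ[1 - (K+1)ρ^K + Kρ^(K+1)] / [(1-ρ)(1-ρ^(K+1))]
L = 1.10345 × (1 - 6×1.635925 + 5×1.805161) / ((1 - 1.10345) × (1 - 1.805161)) = 2.7854 jobs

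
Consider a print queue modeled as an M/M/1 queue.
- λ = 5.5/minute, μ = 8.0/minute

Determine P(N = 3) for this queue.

ρ = λ/μ = 5.5/8.0 = 0.6875
P(n) = (1-ρ)ρⁿ
P(3) = (1-0.6875) × 0.6875^3
P(3) = 0.31250 × 0.32495
P(3) = 0.1015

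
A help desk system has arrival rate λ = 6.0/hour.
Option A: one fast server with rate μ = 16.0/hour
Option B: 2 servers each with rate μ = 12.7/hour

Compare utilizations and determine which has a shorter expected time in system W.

Option A: single server μ = 16.0 (M/M/1)
  ρ_A = 6.0/16.0 = 0.3750
  W_A = 1/(μ-λ) = 1/(16.0-6.0) = 1/10.00 = 0.1000

Option B: 2 servers μ = 12.7 (M/M/2)
  ρ_B = λ/(cμ) = 6.0/(2×12.7) = 0.2362
  Offered load a = λ/μ = cρ = 6.0/12.7 = 0.4724
  P₀ = [ Σₙ₌₀^1 aⁿ/n! + a^2/(2!(1-ρ)) ]⁻¹
  Σ = a^0/0! + a^1/1! = 1.0000 + 0.4724 = 1.4724
  a^2/(2!(1-ρ)) = 0.2232/(2 × 0.7638) = 0.1461
  P₀ = 1/(1.4724 + 0.14612) = 0.6178
  Lq = P₀·a^2·ρ / (2!(1-ρ)²) = 0.61783 × 0.22320 × 0.23622 / (2 × 0.58336) = 0.02792
  Wq_B = Lq/λ = 0.02792/6.0 = 0.004653
  W_B = Wq_B + 1/μ = 0.004653 + 0.07874 = 0.08339

Since W_B = 0.08339 < W_A = 0.1000, Option B (multiple servers) has the shorter time in system.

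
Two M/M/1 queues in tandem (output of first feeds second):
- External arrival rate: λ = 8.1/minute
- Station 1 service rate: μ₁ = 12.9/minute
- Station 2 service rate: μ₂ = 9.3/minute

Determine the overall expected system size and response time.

By Jackson's theorem, each station behaves as independent M/M/1.
Station 1: ρ₁ = 8.1/12.9 = 0.6279, L₁ = ρ₁/(1-ρ₁) = λ/(μ₁-λ) = 8.1/4.80 = 1.6875
Station 2: ρ₂ = 8.1/9.3 = 0.8710, L₂ = ρ₂/(1-ρ₂) = λ/(μ₂-λ) = 8.1/1.20 = 6.7500
Total: L = L₁ + L₂ = 1.6875 + 6.7500 = 8.4375
W = L/λ = 8.4375/8.1 = 1.0417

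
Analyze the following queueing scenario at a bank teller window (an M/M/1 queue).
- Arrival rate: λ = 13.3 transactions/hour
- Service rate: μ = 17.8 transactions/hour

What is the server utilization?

Server utilization: ρ = λ/μ
ρ = 13.3/17.8 = 0.7472
The server is busy 74.72% of the time.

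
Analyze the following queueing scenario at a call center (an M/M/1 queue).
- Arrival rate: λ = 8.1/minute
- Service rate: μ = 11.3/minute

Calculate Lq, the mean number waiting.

ρ = λ/μ = 8.1/11.3 = 0.7168
For M/M/1: Lq = λ²/(μ(μ-λ))
Lq = 65.61/(11.3 × 3.20)
Lq = 1.8144 calls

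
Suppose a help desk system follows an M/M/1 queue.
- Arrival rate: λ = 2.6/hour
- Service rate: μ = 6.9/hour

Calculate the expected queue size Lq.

ρ = λ/μ = 2.6/6.9 = 0.3768
For M/M/1: Lq = λ²/(μ(μ-λ))
Lq = 6.76/(6.9 × 4.30)
Lq = 0.2278 tickets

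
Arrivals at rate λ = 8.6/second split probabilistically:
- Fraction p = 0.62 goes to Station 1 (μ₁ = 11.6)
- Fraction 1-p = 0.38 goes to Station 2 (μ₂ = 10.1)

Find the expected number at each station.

Effective rates: λ₁ = 8.6×0.62 = 5.332, λ₂ = 8.6×0.38 = 3.268
Station 1: ρ₁ = 5.332/11.6 = 0.45966, L₁ = ρ₁/(1-ρ₁) = 0.45966/(1-0.45966) = 0.8507
Station 2: ρ₂ = 3.268/10.1 = 0.32356, L₂ = ρ₂/(1-ρ₂) = 0.32356/(1-0.32356) = 0.4783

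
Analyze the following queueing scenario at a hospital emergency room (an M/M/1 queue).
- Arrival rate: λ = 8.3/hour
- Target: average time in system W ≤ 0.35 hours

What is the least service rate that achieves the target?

For M/M/1: W = 1/(μ-λ)
Need W ≤ 0.35, so 1/(μ-λ) ≤ 0.35
μ - λ ≥ 1/0.35 = 2.8571
μ ≥ 8.3 + 2.8571 = 11.1571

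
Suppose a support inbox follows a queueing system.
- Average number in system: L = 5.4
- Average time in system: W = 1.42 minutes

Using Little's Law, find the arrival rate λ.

Little's Law: L = λW, so λ = L/W
λ = 5.4/1.42 = 3.8028 emails/minute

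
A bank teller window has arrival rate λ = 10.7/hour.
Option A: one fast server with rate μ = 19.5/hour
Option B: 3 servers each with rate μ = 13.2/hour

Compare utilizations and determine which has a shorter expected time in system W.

Option A: single server μ = 19.5 (M/M/1)
  ρ_A = 10.7/19.5 = 0.5487
  W_A = 1/(μ-λ) = 1/(19.5-10.7) = 1/8.80 = 0.1136

Option B: 3 servers μ = 13.2 (M/M/3)
  ρ_B = λ/(cμ) = 10.7/(3×13.2) = 0.2702
  Offered load a = λ/μ = cρ = 10.7/13.2 = 0.8106
  P₀ = [ Σₙ₌₀^2 aⁿ/n! + a^3/(3!(1-ρ)) ]⁻¹
  Σ = a^0/0! + a^1/1! + a^2/2! = 1.0000 + 0.8106 + 0.3285 = 2.1391
  a^3/(3!(1-ρ)) = 0.5326/(6 × 0.7298) = 0.1216
  P₀ = 1/(2.1391 + 0.1216) = 0.4423
  Lq = P₀·a^3·ρ / (3!(1-ρ)²) = 0.4423 × 0.5326 × 0.2702 / (6 × 0.5326) = 0.01992
  Wq_B = Lq/λ = 0.01992/10.7 = 0.001862
  W_B = Wq_B + 1/μ = 0.001862 + 0.07576 = 0.07762

Since W_B = 0.07762 < W_A = 0.1136, Option B (multiple servers) has the shorter time in system.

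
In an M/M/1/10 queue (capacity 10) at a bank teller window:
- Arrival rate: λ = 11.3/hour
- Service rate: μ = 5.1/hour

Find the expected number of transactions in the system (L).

ρ = λ/μ = 11.3/5.1 = 2.2157
P₀ = (1-ρ)/(1-ρ^(K+1)) = (1-2.2157)/(1-2.2157^11) = -1.2157/-6317.5952 = 0.0001924
P_K = P₀×ρ^K = 0.00019243 × 2.2157^10 = 0.00019243 × 2851.7377 = 0.5488
L = ρ[1 - (K+1)ρ^K + Kρ^(K+1)] / [(1-ρ)(1-ρ^(K+1))]
L = 2.2157 × (1 - 11×2851.7377 + 10×6318.5952) / ((1 - 2.2157) × (1 - 6318.5952)) = 9.1792 transactions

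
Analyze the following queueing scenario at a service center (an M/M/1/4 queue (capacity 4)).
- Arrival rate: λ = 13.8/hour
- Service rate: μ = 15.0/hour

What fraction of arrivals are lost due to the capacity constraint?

ρ = λ/μ = 13.8/15.0 = 0.9200
P₀ = (1-ρ)/(1-ρ^(K+1)) = (1-0.9200)/(1-0.9200^5) = 0.08000/0.3409 = 0.2347
P_K = P₀×ρ^K = 0.2347 × 0.9200^4 = 0.2347 × 0.7164 = 0.1681
Blocking probability = 16.81%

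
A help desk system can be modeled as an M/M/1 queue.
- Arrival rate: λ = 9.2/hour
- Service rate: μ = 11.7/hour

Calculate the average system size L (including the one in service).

ρ = λ/μ = 9.2/11.7 = 0.7863
For M/M/1: L = λ/(μ-λ)
L = 9.2/(11.7-9.2) = 9.2/2.50
L = 3.6800 tickets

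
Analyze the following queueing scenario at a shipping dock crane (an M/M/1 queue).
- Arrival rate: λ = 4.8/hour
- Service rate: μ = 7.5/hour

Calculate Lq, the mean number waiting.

ρ = λ/μ = 4.8/7.5 = 0.6400
For M/M/1: Lq = λ²/(μ(μ-λ))
Lq = 23.04/(7.5 × 2.70)
Lq = 1.1378 containers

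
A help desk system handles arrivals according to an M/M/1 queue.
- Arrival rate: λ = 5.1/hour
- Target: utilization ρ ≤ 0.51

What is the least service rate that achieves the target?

ρ = λ/μ, so μ = λ/ρ
μ ≥ 5.1/0.51 = 10.0000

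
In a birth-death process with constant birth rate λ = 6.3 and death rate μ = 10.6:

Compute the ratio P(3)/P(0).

For constant rates: P(n)/P(0) = (λ/μ)^n
P(3)/P(0) = (6.3/10.6)^3 = 0.5943^3 = 0.2099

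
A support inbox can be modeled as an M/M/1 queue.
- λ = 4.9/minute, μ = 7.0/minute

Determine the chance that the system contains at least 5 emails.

ρ = λ/μ = 4.9/7.0 = 0.7000
P(N ≥ n) = ρⁿ
P(N ≥ 5) = 0.7000^5
P(N ≥ 5) = 0.1681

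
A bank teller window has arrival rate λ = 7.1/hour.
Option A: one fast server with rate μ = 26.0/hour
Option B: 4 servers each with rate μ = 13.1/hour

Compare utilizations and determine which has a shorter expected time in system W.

Option A: single server μ = 26.0 (M/M/1)
  ρ_A = 7.1/26.0 = 0.2731
  W_A = 1/(μ-λ) = 1/(26.0-7.1) = 1/18.90 = 0.05291

Option B: 4 servers μ = 13.1 (M/M/4)
  ρ_B = λ/(cμ) = 7.1/(4×13.1) = 0.1355
  Offered load a = λ/μ = cρ = 7.1/13.1 = 0.5420
  P₀ = [ Σₙ₌₀^3 aⁿ/n! + a^4/(4!(1-ρ)) ]⁻¹
  Σ = a^0/0! + a^1/1! + a^2/2! + a^3/3! = 1.0000 + 0.5420 + 0.1469 + 0.02653 = 1.7154
  a^4/(4!(1-ρ)) = 0.08629/(24 × 0.8645) = 0.004159
  P₀ = 1/(1.7154 + 0.004159) = 0.5815
  Lq = P₀·a^4·ρ / (4!(1-ρ)²) = 0.58155 × 0.086288 × 0.13550 / (24 × 0.74737) = 0.0003791
  Wq_B = Lq/λ = 0.0003791/7.1 = 0.00005339
  W_B = Wq_B + 1/μ = 0.00005339 + 0.07634 = 0.07639

Since W_A = 0.05291 < W_B = 0.07639, Option A (single fast server) has the shorter time in system.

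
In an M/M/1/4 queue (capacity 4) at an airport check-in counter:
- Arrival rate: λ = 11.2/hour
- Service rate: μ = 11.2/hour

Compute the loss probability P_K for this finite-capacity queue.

ρ = λ/μ = 11.2/11.2 = 1 exactly.
With ρ = 1 the usual (1-ρ)/(1-ρ^(K+1)) form is 0/0; instead every state 0..K is equally likely.
P₀ = 1/(K+1) = 1/5 = 0.2000
P_K = P₀×ρ^K = P₀ = 0.2000
Blocking probability = 20.00%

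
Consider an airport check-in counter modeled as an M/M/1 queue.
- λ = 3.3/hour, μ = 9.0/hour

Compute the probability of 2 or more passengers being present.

ρ = λ/μ = 3.3/9.0 = 0.36667
P(N ≥ n) = ρⁿ
P(N ≥ 2) = 0.36667^2
P(N ≥ 2) = 0.1344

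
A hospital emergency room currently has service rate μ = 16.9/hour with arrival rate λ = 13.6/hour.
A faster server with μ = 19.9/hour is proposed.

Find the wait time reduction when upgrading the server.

System 1: ρ₁ = 13.6/16.9 = 0.8047, W₁ = 1/(16.9-13.6) = 0.3030
System 2: ρ₂ = 13.6/19.9 = 0.6834, W₂ = 1/(19.9-13.6) = 0.1587
Improvement: (W₁-W₂)/W₁ = (0.3030-0.1587)/0.3030 = 47.62%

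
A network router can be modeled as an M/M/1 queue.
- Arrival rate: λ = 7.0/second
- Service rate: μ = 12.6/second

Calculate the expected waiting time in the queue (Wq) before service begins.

First, compute utilization: ρ = λ/μ = 7.0/12.6 = 0.5556
For M/M/1: Wq = λ/(μ(μ-λ))
Wq = 7.0/(12.6 × (12.6-7.0))
Wq = 7.0/(12.6 × 5.60)
Wq = 0.09921 seconds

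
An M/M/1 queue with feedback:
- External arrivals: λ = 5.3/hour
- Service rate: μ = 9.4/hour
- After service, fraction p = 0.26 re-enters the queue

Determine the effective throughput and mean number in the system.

Effective arrival rate: λ_eff = λ/(1-p) = 5.3/(1-0.26) = 5.3/0.74 = 7.16216
ρ = λ_eff/μ = 7.16216/9.4 = 0.761932
L = ρ/(1-ρ) = 0.761932/(1-0.761932) = 3.2005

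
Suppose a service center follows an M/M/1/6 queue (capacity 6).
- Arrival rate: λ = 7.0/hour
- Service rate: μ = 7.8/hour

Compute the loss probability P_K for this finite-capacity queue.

ρ = λ/μ = 7.0/7.8 = 0.89744
P₀ = (1-ρ)/(1-ρ^(K+1)) = (1-0.89744)/(1-0.89744^7) = 0.10256/0.53115 = 0.1931
P_K = P₀×ρ^K = 0.1931 × 0.89744^6 = 0.1931 × 0.5224 = 0.1009
Blocking probability = 10.09%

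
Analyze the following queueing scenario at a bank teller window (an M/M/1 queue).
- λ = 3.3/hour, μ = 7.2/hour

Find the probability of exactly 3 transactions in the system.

ρ = λ/μ = 3.3/7.2 = 0.45833
P(n) = (1-ρ)ρⁿ
P(3) = (1-0.45833) × 0.45833^3
P(3) = 0.5417 × 0.09628
P(3) = 0.05215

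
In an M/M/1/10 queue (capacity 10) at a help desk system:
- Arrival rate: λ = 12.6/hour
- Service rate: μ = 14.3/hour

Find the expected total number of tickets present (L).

ρ = λ/μ = 12.6/14.3 = 0.88112
P₀ = (1-ρ)/(1-ρ^(K+1)) = (1-0.88112)/(1-0.88112^11) = 0.1189/0.7515 = 0.1582
P_K = P₀×ρ^K = 0.15820 × 0.88112^10 = 0.15820 × 0.28207 = 0.04462
L = ρ[1 - (K+1)ρ^K + Kρ^(K+1)] / [(1-ρ)(1-ρ^(K+1))]
L = 0.88112 × (1 - 11×0.282066 + 10×0.248534) / ((1 - 0.88112) × (1 - 0.248534)) = 3.7738 tickets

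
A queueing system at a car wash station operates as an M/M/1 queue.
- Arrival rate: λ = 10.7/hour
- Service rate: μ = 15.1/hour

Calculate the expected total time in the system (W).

First, compute utilization: ρ = λ/μ = 10.7/15.1 = 0.7086
For M/M/1: W = 1/(μ-λ)
W = 1/(15.1-10.7) = 1/4.40
W = 0.2273 hours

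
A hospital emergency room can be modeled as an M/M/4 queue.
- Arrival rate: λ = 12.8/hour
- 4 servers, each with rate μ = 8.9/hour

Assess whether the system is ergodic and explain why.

Stability requires ρ = λ/(cμ) < 1
ρ = 12.8/(4 × 8.9) = 12.8/35.60 = 0.3596
Since 0.3596 < 1, the system is STABLE.
The servers are busy 35.96% of the time.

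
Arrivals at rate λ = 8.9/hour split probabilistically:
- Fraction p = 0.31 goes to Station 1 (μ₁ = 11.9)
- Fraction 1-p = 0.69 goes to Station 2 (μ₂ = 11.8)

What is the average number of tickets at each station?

Effective rates: λ₁ = 8.9×0.31 = 2.759, λ₂ = 8.9×0.69 = 6.141
Station 1: ρ₁ = 2.759/11.9 = 0.23185, L₁ = ρ₁/(1-ρ₁) = 0.23185/(1-0.23185) = 0.3018
Station 2: ρ₂ = 6.141/11.8 = 0.52042, L₂ = ρ₂/(1-ρ₂) = 0.52042/(1-0.52042) = 1.0852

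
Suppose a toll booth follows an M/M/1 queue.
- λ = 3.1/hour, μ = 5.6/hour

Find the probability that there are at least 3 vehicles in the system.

ρ = λ/μ = 3.1/5.6 = 0.55357
P(N ≥ n) = ρⁿ
P(N ≥ 3) = 0.55357^3
P(N ≥ 3) = 0.1696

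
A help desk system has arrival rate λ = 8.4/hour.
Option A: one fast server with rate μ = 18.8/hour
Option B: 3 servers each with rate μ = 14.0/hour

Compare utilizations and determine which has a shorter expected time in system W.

Option A: single server μ = 18.8 (M/M/1)
  ρ_A = 8.4/18.8 = 0.4468
  W_A = 1/(μ-λ) = 1/(18.8-8.4) = 1/10.40 = 0.09615

Option B: 3 servers μ = 14.0 (M/M/3)
  ρ_B = λ/(cμ) = 8.4/(3×14.0) = 0.2000
  Offered load a = λ/μ = cρ = 8.4/14.0 = 0.6000
  P₀ = [ Σₙ₌₀^2 aⁿ/n! + a^3/(3!(1-ρ)) ]⁻¹
  Σ = a^0/0! + a^1/1! + a^2/2! = 1.0000 + 0.6000 + 0.1800 = 1.7800
  a^3/(3!(1-ρ)) = 0.2160/(6 × 0.8000) = 0.04500
  P₀ = 1/(1.7800 + 0.04500) = 0.5479
  Lq = P₀·a^3·ρ / (3!(1-ρ)²) = 0.5479 × 0.2160 × 0.2000 / (6 × 0.6400) = 0.006164
  Wq_B = Lq/λ = 0.0061644/8.4 = 0.0007339
  W_B = Wq_B + 1/μ = 0.0007339 + 0.07143 = 0.07216

Since W_B = 0.07216 < W_A = 0.09615, Option B (multiple servers) has the shorter time in system.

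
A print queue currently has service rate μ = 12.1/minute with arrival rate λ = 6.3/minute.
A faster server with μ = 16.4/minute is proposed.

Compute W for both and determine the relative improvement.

System 1: ρ₁ = 6.3/12.1 = 0.5207, W₁ = 1/(12.1-6.3) = 0.1724
System 2: ρ₂ = 6.3/16.4 = 0.3841, W₂ = 1/(16.4-6.3) = 0.09901
Improvement: (W₁-W₂)/W₁ = (0.1724-0.09901)/0.1724 = 42.57%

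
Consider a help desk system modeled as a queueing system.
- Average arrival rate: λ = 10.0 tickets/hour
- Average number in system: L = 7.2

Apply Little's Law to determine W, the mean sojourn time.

Little's Law: L = λW, so W = L/λ
W = 7.2/10.0 = 0.7200 hours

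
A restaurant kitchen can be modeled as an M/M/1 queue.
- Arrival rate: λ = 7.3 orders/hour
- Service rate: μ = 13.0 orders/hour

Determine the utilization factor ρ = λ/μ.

Server utilization: ρ = λ/μ
ρ = 7.3/13.0 = 0.5615
The server is busy 56.15% of the time.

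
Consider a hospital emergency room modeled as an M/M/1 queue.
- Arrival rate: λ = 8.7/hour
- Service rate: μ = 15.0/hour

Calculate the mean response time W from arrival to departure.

First, compute utilization: ρ = λ/μ = 8.7/15.0 = 0.5800
For M/M/1: W = 1/(μ-λ)
W = 1/(15.0-8.7) = 1/6.30
W = 0.1587 hours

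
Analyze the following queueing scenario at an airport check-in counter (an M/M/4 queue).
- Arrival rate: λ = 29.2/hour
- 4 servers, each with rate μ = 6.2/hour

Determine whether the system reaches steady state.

Stability requires ρ = λ/(cμ) < 1
ρ = 29.2/(4 × 6.2) = 29.2/24.80 = 1.1774
Since 1.1774 ≥ 1, the system is UNSTABLE.
Need c > λ/μ = 29.2/6.2 = 4.71.
Minimum servers needed: c = 5.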